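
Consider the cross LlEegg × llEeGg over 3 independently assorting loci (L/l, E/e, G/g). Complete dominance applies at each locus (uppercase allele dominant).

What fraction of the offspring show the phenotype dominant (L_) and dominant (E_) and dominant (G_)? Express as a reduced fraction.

LlEegg gametes: LEg×2, Leg×2, lEg×2, leg×2
llEeGg gametes: lEG×2, lEg×2, leG×2, leg×2
LlEegg×llEeGg grid (8·8=64): LlEEGg=4 LlEEgg=4 LlEeGg=8 LlEegg=8 LleeGg=4 Lleegg=4 llEEGg=4 llEEgg=4 llEeGg=8 llEegg=8 lleeGg=4 lleegg=4
L_ E_ G_ hits 12/64; gcd=4; 12÷4/64÷4 = 3/16

P(L_ E_ G_) = 3/16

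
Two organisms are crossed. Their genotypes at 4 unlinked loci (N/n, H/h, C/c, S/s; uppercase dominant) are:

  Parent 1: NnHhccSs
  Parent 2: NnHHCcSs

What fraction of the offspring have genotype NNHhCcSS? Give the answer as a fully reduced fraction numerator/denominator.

P(NNHhCcSS) = 1/64

NnHhccSs gametes: NHcS×2, NHcs×2, NhcS×2, Nhcs×2, nHcS×2, nHcs×2, nhcS×2, nhcs×2
NnHHCcSs gametes: NHCS×2, NHCs×2, NHcS×2, NHcs×2, nHCS×2, nHCs×2, nHcS×2, nHcs×2
NnHhccSs×NnHHCcSs grid (16·16=256): NNHHCcSS=4 NNHHCcSs=8 NNHHCcss=4 NNHHccSS=4 NNHHccSs=8 NNHHccss=4 NNHhCcSS=4 NNHhCcSs=8 NNHhCcss=4 NNHhccSS=4 NNHhccSs=8 NNHhccss=4 NnHHCcSS=8 NnHHCcSs=16 NnHHCcss=8 NnHHccSS=8 NnHHccSs=16 NnHHccss=8 NnHhCcSS=8 NnHhCcSs=16 NnHhCcss=8 NnHhccSS=8 NnHhccSs=16 NnHhccss=8 nnHHCcSS=4 nnHHCcSs=8 nnHHCcss=4 nnHHccSS=4 nnHHccSs=8 nnHHccss=4 nnHhCcSS=4 nnHhCcSs=8 nnHhCcss=4 nnHhccSS=4 nnHhccSs=8 nnHhccss=4
NNHhCcSS hits 4/256; gcd=4; 4÷4/256÷4 = 1/64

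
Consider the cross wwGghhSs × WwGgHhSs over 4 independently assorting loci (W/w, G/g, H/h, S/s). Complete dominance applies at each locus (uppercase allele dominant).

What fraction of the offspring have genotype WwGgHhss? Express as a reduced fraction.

P(WwGgHhss) = 1/32

wwGghhSs gametes: wGhS×4, wGhs×4, wghS×4, wghs×4
WwGgHhSs gametes: WGHS×1, WGHs×1, WGhS×1, WGhs×1, WgHS×1, WgHs×1, WghS×1, Wghs×1, wGHS×1, wGHs×1, wGhS×1, wGhs×1, wgHS×1, wgHs×1, wghS×1, wghs×1
wwGghhSs×WwGgHhSs grid (16·16=256): WwGGHhSS=4 WwGGHhSs=8 WwGGHhss=4 WwGGhhSS=4 WwGGhhSs=8 WwGGhhss=4 WwGgHhSS=8 WwGgHhSs=16 WwGgHhss=8 WwGghhSS=8 WwGghhSs=16 WwGghhss=8 WwggHhSS=4 WwggHhSs=8 WwggHhss=4 WwgghhSS=4 WwgghhSs=8 Wwgghhss=4 wwGGHhSS=4 wwGGHhSs=8 wwGGHhss=4 wwGGhhSS=4 wwGGhhSs=8 wwGGhhss=4 wwGgHhSS=8 wwGgHhSs=16 wwGgHhss=8 wwGghhSS=8 wwGghhSs=16 wwGghhss=8 wwggHhSS=4 wwggHhSs=8 wwggHhss=4 wwgghhSS=4 wwgghhSs=8 wwgghhss=4
WwGgHhss hits 8/256; gcd=8; 8÷8/256÷8 = 1/32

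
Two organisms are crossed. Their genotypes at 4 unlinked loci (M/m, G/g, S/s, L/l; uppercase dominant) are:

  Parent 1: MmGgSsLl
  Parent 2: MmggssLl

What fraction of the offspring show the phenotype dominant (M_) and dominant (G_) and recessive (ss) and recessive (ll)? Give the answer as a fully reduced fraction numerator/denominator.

MmGgSsLl gametes: MGSL×1, MGSl×1, MGsL×1, MGsl×1, MgSL×1, MgSl×1, MgsL×1, Mgsl×1, mGSL×1, mGSl×1, mGsL×1, mGsl×1, mgSL×1, mgSl×1, mgsL×1, mgsl×1
MmggssLl gametes: MgsL×4, Mgsl×4, mgsL×4, mgsl×4
MmGgSsLl×MmggssLl grid (16·16=256): MMGgSsLL=4 MMGgSsLl=8 MMGgSsll=4 MMGgssLL=4 MMGgssLl=8 MMGgssll=4 MMggSsLL=4 MMggSsLl=8 MMggSsll=4 MMggssLL=4 MMggssLl=8 MMggssll=4 MmGgSsLL=8 MmGgSsLl=16 MmGgSsll=8 MmGgssLL=8 MmGgssLl=16 MmGgssll=8 MmggSsLL=8 MmggSsLl=16 MmggSsll=8 MmggssLL=8 MmggssLl=16 Mmggssll=8 mmGgSsLL=4 mmGgSsLl=8 mmGgSsll=4 mmGgssLL=4 mmGgssLl=8 mmGgssll=4 mmggSsLL=4 mmggSsLl=8 mmggSsll=4 mmggssLL=4 mmggssLl=8 mmggssll=4
M_ G_ ss ll hits 12/256; gcd=4; 12÷4/256÷4 = 3/64

P(M_ G_ ss ll) = 3/64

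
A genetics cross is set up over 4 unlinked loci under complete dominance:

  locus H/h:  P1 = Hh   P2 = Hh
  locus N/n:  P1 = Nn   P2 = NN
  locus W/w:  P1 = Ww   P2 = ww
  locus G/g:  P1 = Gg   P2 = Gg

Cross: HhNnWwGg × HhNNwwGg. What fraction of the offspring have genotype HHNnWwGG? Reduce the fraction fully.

P(HHNnWwGG) = 1/64

HhNnWwGg gametes: HNWG×1, HNWg×1, HNwG×1, HNwg×1, HnWG×1, HnWg×1, HnwG×1, Hnwg×1, hNWG×1, hNWg×1, hNwG×1, hNwg×1, hnWG×1, hnWg×1, hnwG×1, hnwg×1
HhNNwwGg gametes: HNwG×4, HNwg×4, hNwG×4, hNwg×4
HhNnWwGg×HhNNwwGg grid (16·16=256): HHNNWwGG=4 HHNNWwGg=8 HHNNWwgg=4 HHNNwwGG=4 HHNNwwGg=8 HHNNwwgg=4 HHNnWwGG=4 HHNnWwGg=8 HHNnWwgg=4 HHNnwwGG=4 HHNnwwGg=8 HHNnwwgg=4 HhNNWwGG=8 HhNNWwGg=16 HhNNWwgg=8 HhNNwwGG=8 HhNNwwGg=16 HhNNwwgg=8 HhNnWwGG=8 HhNnWwGg=16 HhNnWwgg=8 HhNnwwGG=8 HhNnwwGg=16 HhNnwwgg=8 hhNNWwGG=4 hhNNWwGg=8 hhNNWwgg=4 hhNNwwGG=4 hhNNwwGg=8 hhNNwwgg=4 hhNnWwGG=4 hhNnWwGg=8 hhNnWwgg=4 hhNnwwGG=4 hhNnwwGg=8 hhNnwwgg=4
HHNnWwGG hits 4/256; gcd=4; 4÷4/256÷4 = 1/64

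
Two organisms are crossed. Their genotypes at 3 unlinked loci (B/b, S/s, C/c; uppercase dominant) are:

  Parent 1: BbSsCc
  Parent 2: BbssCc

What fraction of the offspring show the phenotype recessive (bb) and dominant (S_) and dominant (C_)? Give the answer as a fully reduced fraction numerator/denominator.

P(bb S_ C_) = 3/32

BbSsCc gametes: BSC×1, BSc×1, BsC×1, Bsc×1, bSC×1, bSc×1, bsC×1, bsc×1
BbssCc gametes: BsC×2, Bsc×2, bsC×2, bsc×2
BbSsCc×BbssCc grid (8·8=64): BBSsCC=2 BBSsCc=4 BBSscc=2 BBssCC=2 BBssCc=4 BBsscc=2 BbSsCC=4 BbSsCc=8 BbSscc=4 BbssCC=4 BbssCc=8 Bbsscc=4 bbSsCC=2 bbSsCc=4 bbSscc=2 bbssCC=2 bbssCc=4 bbsscc=2
bb S_ C_ hits 6/64; gcd=2; 6÷2/64÷2 = 3/32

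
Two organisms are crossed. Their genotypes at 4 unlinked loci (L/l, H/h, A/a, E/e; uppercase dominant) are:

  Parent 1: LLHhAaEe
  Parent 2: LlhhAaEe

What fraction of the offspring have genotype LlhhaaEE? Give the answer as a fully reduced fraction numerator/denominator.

LLHhAaEe gametes: LHAE×2, LHAe×2, LHaE×2, LHae×2, LhAE×2, LhAe×2, LhaE×2, Lhae×2
LlhhAaEe gametes: LhAE×2, LhAe×2, LhaE×2, Lhae×2, lhAE×2, lhAe×2, lhaE×2, lhae×2
LLHhAaEe×LlhhAaEe grid (16·16=256): LLHhAAEE=4 LLHhAAEe=8 LLHhAAee=4 LLHhAaEE=8 LLHhAaEe=16 LLHhAaee=8 LLHhaaEE=4 LLHhaaEe=8 LLHhaaee=4 LLhhAAEE=4 LLhhAAEe=8 LLhhAAee=4 LLhhAaEE=8 LLhhAaEe=16 LLhhAaee=8 LLhhaaEE=4 LLhhaaEe=8 LLhhaaee=4 LlHhAAEE=4 LlHhAAEe=8 LlHhAAee=4 LlHhAaEE=8 LlHhAaEe=16 LlHhAaee=8 LlHhaaEE=4 LlHhaaEe=8 LlHhaaee=4 LlhhAAEE=4 LlhhAAEe=8 LlhhAAee=4 LlhhAaEE=8 LlhhAaEe=16 LlhhAaee=8 LlhhaaEE=4 LlhhaaEe=8 Llhhaaee=4
LlhhaaEE hits 4/256; gcd=4; 4÷4/256÷4 = 1/64

P(LlhhaaEE) = 1/64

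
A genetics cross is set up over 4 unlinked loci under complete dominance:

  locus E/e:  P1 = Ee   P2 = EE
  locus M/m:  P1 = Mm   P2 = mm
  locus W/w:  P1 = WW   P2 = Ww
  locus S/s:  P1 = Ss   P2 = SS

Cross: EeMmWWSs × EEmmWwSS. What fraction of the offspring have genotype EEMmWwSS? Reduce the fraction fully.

P(EEMmWwSS) = 1/16

EeMmWWSs gametes: EMWS×2, EMWs×2, EmWS×2, EmWs×2, eMWS×2, eMWs×2, emWS×2, emWs×2
EEmmWwSS gametes: EmWS×8, EmwS×8
EeMmWWSs×EEmmWwSS grid (16·16=256): EEMmWWSS=16 EEMmWWSs=16 EEMmWwSS=16 EEMmWwSs=16 EEmmWWSS=16 EEmmWWSs=16 EEmmWwSS=16 EEmmWwSs=16 EeMmWWSS=16 EeMmWWSs=16 EeMmWwSS=16 EeMmWwSs=16 EemmWWSS=16 EemmWWSs=16 EemmWwSS=16 EemmWwSs=16
EEMmWwSS hits 16/256; gcd=16; 16÷16/256÷16 = 1/16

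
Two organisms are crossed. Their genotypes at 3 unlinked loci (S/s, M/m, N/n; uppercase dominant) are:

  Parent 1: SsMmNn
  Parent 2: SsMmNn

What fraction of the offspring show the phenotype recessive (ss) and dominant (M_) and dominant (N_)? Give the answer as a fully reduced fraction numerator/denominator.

P(ss M_ N_) = 9/64

SsMmNn gametes: SMN×1, SMn×1, SmN×1, Smn×1, sMN×1, sMn×1, smN×1, smn×1
SsMmNn gametes: SMN×1, SMn×1, SmN×1, Smn×1, sMN×1, sMn×1, smN×1, smn×1
SsMmNn×SsMmNn grid (8·8=64): SSMMNN=1 SSMMNn=2 SSMMnn=1 SSMmNN=2 SSMmNn=4 SSMmnn=2 SSmmNN=1 SSmmNn=2 SSmmnn=1 SsMMNN=2 SsMMNn=4 SsMMnn=2 SsMmNN=4 SsMmNn=8 SsMmnn=4 SsmmNN=2 SsmmNn=4 Ssmmnn=2 ssMMNN=1 ssMMNn=2 ssMMnn=1 ssMmNN=2 ssMmNn=4 ssMmnn=2 ssmmNN=1 ssmmNn=2 ssmmnn=1
ss M_ N_ hits 9/64; gcd=1; 9÷1/64÷1 = 9/64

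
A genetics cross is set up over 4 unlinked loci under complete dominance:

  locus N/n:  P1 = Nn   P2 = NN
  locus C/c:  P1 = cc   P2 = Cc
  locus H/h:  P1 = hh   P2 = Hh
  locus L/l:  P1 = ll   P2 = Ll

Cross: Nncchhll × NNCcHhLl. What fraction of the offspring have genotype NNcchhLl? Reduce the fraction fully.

P(NNcchhLl) = 1/16

Nncchhll gametes: Nchl×8, nchl×8
NNCcHhLl gametes: NCHL×2, NCHl×2, NChL×2, NChl×2, NcHL×2, NcHl×2, NchL×2, Nchl×2
Nncchhll×NNCcHhLl grid (16·16=256): NNCcHhLl=16 NNCcHhll=16 NNCchhLl=16 NNCchhll=16 NNccHhLl=16 NNccHhll=16 NNcchhLl=16 NNcchhll=16 NnCcHhLl=16 NnCcHhll=16 NnCchhLl=16 NnCchhll=16 NnccHhLl=16 NnccHhll=16 NncchhLl=16 Nncchhll=16
NNcchhLl hits 16/256; gcd=16; 16÷16/256÷16 = 1/16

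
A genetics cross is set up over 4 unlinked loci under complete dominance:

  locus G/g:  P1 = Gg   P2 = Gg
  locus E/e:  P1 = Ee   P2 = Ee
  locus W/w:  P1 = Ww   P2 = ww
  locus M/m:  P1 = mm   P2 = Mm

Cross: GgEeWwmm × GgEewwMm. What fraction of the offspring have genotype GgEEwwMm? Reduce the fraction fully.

GgEeWwmm gametes: GEWm×2, GEwm×2, GeWm×2, Gewm×2, gEWm×2, gEwm×2, geWm×2, gewm×2
GgEewwMm gametes: GEwM×2, GEwm×2, GewM×2, Gewm×2, gEwM×2, gEwm×2, gewM×2, gewm×2
GgEeWwmm×GgEewwMm grid (16·16=256): GGEEWwMm=4 GGEEWwmm=4 GGEEwwMm=4 GGEEwwmm=4 GGEeWwMm=8 GGEeWwmm=8 GGEewwMm=8 GGEewwmm=8 GGeeWwMm=4 GGeeWwmm=4 GGeewwMm=4 GGeewwmm=4 GgEEWwMm=8 GgEEWwmm=8 GgEEwwMm=8 GgEEwwmm=8 GgEeWwMm=16 GgEeWwmm=16 GgEewwMm=16 GgEewwmm=16 GgeeWwMm=8 GgeeWwmm=8 GgeewwMm=8 Ggeewwmm=8 ggEEWwMm=4 ggEEWwmm=4 ggEEwwMm=4 ggEEwwmm=4 ggEeWwMm=8 ggEeWwmm=8 ggEewwMm=8 ggEewwmm=8 ggeeWwMm=4 ggeeWwmm=4 ggeewwMm=4 ggeewwmm=4
GgEEwwMm hits 8/256; gcd=8; 8÷8/256÷8 = 1/32

P(GgEEwwMm) = 1/32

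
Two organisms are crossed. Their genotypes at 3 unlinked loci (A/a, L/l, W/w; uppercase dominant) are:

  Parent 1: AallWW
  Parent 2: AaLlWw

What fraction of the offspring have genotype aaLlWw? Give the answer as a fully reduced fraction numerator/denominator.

AallWW gametes: AlW×4, alW×4
AaLlWw gametes: ALW×1, ALw×1, AlW×1, Alw×1, aLW×1, aLw×1, alW×1, alw×1
AallWW×AaLlWw grid (8·8=64): AALlWW=4 AALlWw=4 AAllWW=4 AAllWw=4 AaLlWW=8 AaLlWw=8 AallWW=8 AallWw=8 aaLlWW=4 aaLlWw=4 aallWW=4 aallWw=4
aaLlWw hits 4/64; gcd=4; 4÷4/64÷4 = 1/16

P(aaLlWw) = 1/16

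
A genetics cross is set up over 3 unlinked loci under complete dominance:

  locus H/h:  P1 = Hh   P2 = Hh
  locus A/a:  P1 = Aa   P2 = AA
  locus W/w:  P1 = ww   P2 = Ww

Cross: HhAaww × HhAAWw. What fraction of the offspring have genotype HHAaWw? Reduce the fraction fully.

P(HHAaWw) = 1/16

HhAaww gametes: HAw×2, Haw×2, hAw×2, haw×2
HhAAWw gametes: HAW×2, HAw×2, hAW×2, hAw×2
HhAaww×HhAAWw grid (8·8=64): HHAAWw=4 HHAAww=4 HHAaWw=4 HHAaww=4 HhAAWw=8 HhAAww=8 HhAaWw=8 HhAaww=8 hhAAWw=4 hhAAww=4 hhAaWw=4 hhAaww=4
HHAaWw hits 4/64; gcd=4; 4÷4/64÷4 = 1/16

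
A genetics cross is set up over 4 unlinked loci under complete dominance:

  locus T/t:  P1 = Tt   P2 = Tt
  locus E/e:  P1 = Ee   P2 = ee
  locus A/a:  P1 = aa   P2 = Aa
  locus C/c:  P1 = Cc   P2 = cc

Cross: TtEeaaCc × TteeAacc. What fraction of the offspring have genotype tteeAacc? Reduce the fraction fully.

TtEeaaCc gametes: TEaC×2, TEac×2, TeaC×2, Teac×2, tEaC×2, tEac×2, teaC×2, teac×2
TteeAacc gametes: TeAc×4, Teac×4, teAc×4, teac×4
TtEeaaCc×TteeAacc grid (16·16=256): TTEeAaCc=8 TTEeAacc=8 TTEeaaCc=8 TTEeaacc=8 TTeeAaCc=8 TTeeAacc=8 TTeeaaCc=8 TTeeaacc=8 TtEeAaCc=16 TtEeAacc=16 TtEeaaCc=16 TtEeaacc=16 TteeAaCc=16 TteeAacc=16 TteeaaCc=16 Tteeaacc=16 ttEeAaCc=8 ttEeAacc=8 ttEeaaCc=8 ttEeaacc=8 tteeAaCc=8 tteeAacc=8 tteeaaCc=8 tteeaacc=8
tteeAacc hits 8/256; gcd=8; 8÷8/256÷8 = 1/32

P(tteeAacc) = 1/32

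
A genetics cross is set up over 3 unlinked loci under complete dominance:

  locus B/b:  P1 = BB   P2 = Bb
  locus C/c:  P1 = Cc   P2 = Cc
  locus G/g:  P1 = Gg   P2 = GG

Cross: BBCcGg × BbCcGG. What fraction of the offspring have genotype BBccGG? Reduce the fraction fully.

P(BBccGG) = 1/16

BBCcGg gametes: BCG×2, BCg×2, BcG×2, Bcg×2
BbCcGG gametes: BCG×2, BcG×2, bCG×2, bcG×2
BBCcGg×BbCcGG grid (8·8=64): BBCCGG=4 BBCCGg=4 BBCcGG=8 BBCcGg=8 BBccGG=4 BBccGg=4 BbCCGG=4 BbCCGg=4 BbCcGG=8 BbCcGg=8 BbccGG=4 BbccGg=4
BBccGG hits 4/64; gcd=4; 4÷4/64÷4 = 1/16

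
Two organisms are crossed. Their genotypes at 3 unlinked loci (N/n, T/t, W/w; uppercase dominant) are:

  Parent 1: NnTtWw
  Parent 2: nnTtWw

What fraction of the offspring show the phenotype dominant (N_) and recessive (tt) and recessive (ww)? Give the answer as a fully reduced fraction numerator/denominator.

NnTtWw gametes: NTW×1, NTw×1, NtW×1, Ntw×1, nTW×1, nTw×1, ntW×1, ntw×1
nnTtWw gametes: nTW×2, nTw×2, ntW×2, ntw×2
NnTtWw×nnTtWw grid (8·8=64): NnTTWW=2 NnTTWw=4 NnTTww=2 NnTtWW=4 NnTtWw=8 NnTtww=4 NnttWW=2 NnttWw=4 Nnttww=2 nnTTWW=2 nnTTWw=4 nnTTww=2 nnTtWW=4 nnTtWw=8 nnTtww=4 nnttWW=2 nnttWw=4 nnttww=2
N_ tt ww hits 2/64; gcd=2; 2÷2/64÷2 = 1/32

P(N_ tt ww) = 1/32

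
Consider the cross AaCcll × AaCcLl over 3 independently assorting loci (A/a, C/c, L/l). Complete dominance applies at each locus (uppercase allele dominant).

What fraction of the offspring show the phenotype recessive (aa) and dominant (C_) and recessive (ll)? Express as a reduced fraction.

P(aa C_ ll) = 3/32

AaCcll gametes: ACl×2, Acl×2, aCl×2, acl×2
AaCcLl gametes: ACL×1, ACl×1, AcL×1, Acl×1, aCL×1, aCl×1, acL×1, acl×1
AaCcll×AaCcLl grid (8·8=64): AACCLl=2 AACCll=2 AACcLl=4 AACcll=4 AAccLl=2 AAccll=2 AaCCLl=4 AaCCll=4 AaCcLl=8 AaCcll=8 AaccLl=4 Aaccll=4 aaCCLl=2 aaCCll=2 aaCcLl=4 aaCcll=4 aaccLl=2 aaccll=2
aa C_ ll hits 6/64; gcd=2; 6÷2/64÷2 = 3/32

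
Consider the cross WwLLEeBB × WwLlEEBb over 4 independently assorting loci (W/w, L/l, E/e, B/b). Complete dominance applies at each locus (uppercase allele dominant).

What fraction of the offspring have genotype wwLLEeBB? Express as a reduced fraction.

WwLLEeBB gametes: WLEB×4, WLeB×4, wLEB×4, wLeB×4
WwLlEEBb gametes: WLEB×2, WLEb×2, WlEB×2, WlEb×2, wLEB×2, wLEb×2, wlEB×2, wlEb×2
WwLLEeBB×WwLlEEBb grid (16·16=256): WWLLEEBB=8 WWLLEEBb=8 WWLLEeBB=8 WWLLEeBb=8 WWLlEEBB=8 WWLlEEBb=8 WWLlEeBB=8 WWLlEeBb=8 WwLLEEBB=16 WwLLEEBb=16 WwLLEeBB=16 WwLLEeBb=16 WwLlEEBB=16 WwLlEEBb=16 WwLlEeBB=16 WwLlEeBb=16 wwLLEEBB=8 wwLLEEBb=8 wwLLEeBB=8 wwLLEeBb=8 wwLlEEBB=8 wwLlEEBb=8 wwLlEeBB=8 wwLlEeBb=8
wwLLEeBB hits 8/256; gcd=8; 8÷8/256÷8 = 1/32

P(wwLLEeBB) = 1/32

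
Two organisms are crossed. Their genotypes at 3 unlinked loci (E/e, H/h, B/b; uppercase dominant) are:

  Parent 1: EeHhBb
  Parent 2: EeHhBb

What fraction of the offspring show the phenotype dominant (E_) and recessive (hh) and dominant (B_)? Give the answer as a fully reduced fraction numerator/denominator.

P(E_ hh B_) = 9/64

EeHhBb gametes: EHB×1, EHb×1, EhB×1, Ehb×1, eHB×1, eHb×1, ehB×1, ehb×1
EeHhBb gametes: EHB×1, EHb×1, EhB×1, Ehb×1, eHB×1, eHb×1, ehB×1, ehb×1
EeHhBb×EeHhBb grid (8·8=64): EEHHBB=1 EEHHBb=2 EEHHbb=1 EEHhBB=2 EEHhBb=4 EEHhbb=2 EEhhBB=1 EEhhBb=2 EEhhbb=1 EeHHBB=2 EeHHBb=4 EeHHbb=2 EeHhBB=4 EeHhBb=8 EeHhbb=4 EehhBB=2 EehhBb=4 Eehhbb=2 eeHHBB=1 eeHHBb=2 eeHHbb=1 eeHhBB=2 eeHhBb=4 eeHhbb=2 eehhBB=1 eehhBb=2 eehhbb=1
E_ hh B_ hits 9/64; gcd=1; 9÷1/64÷1 = 9/64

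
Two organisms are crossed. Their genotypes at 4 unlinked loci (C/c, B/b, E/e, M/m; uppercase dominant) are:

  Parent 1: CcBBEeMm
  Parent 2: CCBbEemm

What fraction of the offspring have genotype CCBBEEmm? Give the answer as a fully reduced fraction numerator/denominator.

CcBBEeMm gametes: CBEM×2, CBEm×2, CBeM×2, CBem×2, cBEM×2, cBEm×2, cBeM×2, cBem×2
CCBbEemm gametes: CBEm×4, CBem×4, CbEm×4, Cbem×4
CcBBEeMm×CCBbEemm grid (16·16=256): CCBBEEMm=8 CCBBEEmm=8 CCBBEeMm=16 CCBBEemm=16 CCBBeeMm=8 CCBBeemm=8 CCBbEEMm=8 CCBbEEmm=8 CCBbEeMm=16 CCBbEemm=16 CCBbeeMm=8 CCBbeemm=8 CcBBEEMm=8 CcBBEEmm=8 CcBBEeMm=16 CcBBEemm=16 CcBBeeMm=8 CcBBeemm=8 CcBbEEMm=8 CcBbEEmm=8 CcBbEeMm=16 CcBbEemm=16 CcBbeeMm=8 CcBbeemm=8
CCBBEEmm hits 8/256; gcd=8; 8÷8/256÷8 = 1/32

P(CCBBEEmm) = 1/32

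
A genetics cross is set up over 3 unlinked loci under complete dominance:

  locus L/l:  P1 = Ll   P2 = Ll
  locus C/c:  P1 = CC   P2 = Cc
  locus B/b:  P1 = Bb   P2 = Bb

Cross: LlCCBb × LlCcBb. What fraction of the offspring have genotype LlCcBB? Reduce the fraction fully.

P(LlCcBB) = 1/16

LlCCBb gametes: LCB×2, LCb×2, lCB×2, lCb×2
LlCcBb gametes: LCB×1, LCb×1, LcB×1, Lcb×1, lCB×1, lCb×1, lcB×1, lcb×1
LlCCBb×LlCcBb grid (8·8=64): LLCCBB=2 LLCCBb=4 LLCCbb=2 LLCcBB=2 LLCcBb=4 LLCcbb=2 LlCCBB=4 LlCCBb=8 LlCCbb=4 LlCcBB=4 LlCcBb=8 LlCcbb=4 llCCBB=2 llCCBb=4 llCCbb=2 llCcBB=2 llCcBb=4 llCcbb=2
LlCcBB hits 4/64; gcd=4; 4÷4/64÷4 = 1/16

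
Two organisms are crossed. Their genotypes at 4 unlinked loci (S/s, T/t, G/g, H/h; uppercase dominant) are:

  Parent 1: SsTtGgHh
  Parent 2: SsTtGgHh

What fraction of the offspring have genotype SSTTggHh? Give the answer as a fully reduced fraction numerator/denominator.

P(SSTTggHh) = 1/128

SsTtGgHh gametes: STGH×1, STGh×1, STgH×1, STgh×1, StGH×1, StGh×1, StgH×1, Stgh×1, sTGH×1, sTGh×1, sTgH×1, sTgh×1, stGH×1, stGh×1, stgH×1, stgh×1
SsTtGgHh gametes: STGH×1, STGh×1, STgH×1, STgh×1, StGH×1, StGh×1, StgH×1, Stgh×1, sTGH×1, sTGh×1, sTgH×1, sTgh×1, stGH×1, stGh×1, stgH×1, stgh×1
SsTtGgHh×SsTtGgHh grid (16·16=256): SSTTGGHH=1 SSTTGGHh=2 SSTTGGhh=1 SSTTGgHH=2 SSTTGgHh=4 SSTTGghh=2 SSTTggHH=1 SSTTggHh=2 SSTTgghh=1 SSTtGGHH=2 SSTtGGHh=4 SSTtGGhh=2 SSTtGgHH=4 SSTtGgHh=8 SSTtGghh=4 SSTtggHH=2 SSTtggHh=4 SSTtgghh=2 SSttGGHH=1 SSttGGHh=2 SSttGGhh=1 SSttGgHH=2 SSttGgHh=4 SSttGghh=2 SSttggHH=1 SSttggHh=2 SSttgghh=1 SsTTGGHH=2 SsTTGGHh=4 SsTTGGhh=2 SsTTGgHH=4 SsTTGgHh=8 SsTTGghh=4 SsTTggHH=2 SsTTggHh=4 SsTTgghh=2 SsTtGGHH=4 SsTtGGHh=8 SsTtGGhh=4 SsTtGgHH=8 SsTtGgHh=16 SsTtGghh=8 SsTtggHH=4 SsTtggHh=8 SsTtgghh=4 SsttGGHH=2 SsttGGHh=4 SsttGGhh=2 SsttGgHH=4 SsttGgHh=8 SsttGghh=4 SsttggHH=2 SsttggHh=4 Ssttgghh=2 ssTTGGHH=1 ssTTGGHh=2 ssTTGGhh=1 ssTTGgHH=2 ssTTGgHh=4 ssTTGghh=2 ssTTggHH=1 ssTTggHh=2 ssTTgghh=1 ssTtGGHH=2 ssTtGGHh=4 ssTtGGhh=2 ssTtGgHH=4 ssTtGgHh=8 ssTtGghh=4 ssTtggHH=2 ssTtggHh=4 ssTtgghh=2 ssttGGHH=1 ssttGGHh=2 ssttGGhh=1 ssttGgHH=2 ssttGgHh=4 ssttGghh=2 ssttggHH=1 ssttggHh=2 ssttgghh=1
SSTTggHh hits 2/256; gcd=2; 2÷2/256÷2 = 1/128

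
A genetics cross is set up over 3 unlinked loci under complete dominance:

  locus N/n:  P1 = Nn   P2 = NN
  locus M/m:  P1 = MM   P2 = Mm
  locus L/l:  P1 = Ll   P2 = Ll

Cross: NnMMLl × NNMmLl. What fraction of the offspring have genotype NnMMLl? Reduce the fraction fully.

P(NnMMLl) = 1/8

NnMMLl gametes: NML×2, NMl×2, nML×2, nMl×2
NNMmLl gametes: NML×2, NMl×2, NmL×2, Nml×2
NnMMLl×NNMmLl grid (8·8=64): NNMMLL=4 NNMMLl=8 NNMMll=4 NNMmLL=4 NNMmLl=8 NNMmll=4 NnMMLL=4 NnMMLl=8 NnMMll=4 NnMmLL=4 NnMmLl=8 NnMmll=4
NnMMLl hits 8/64; gcd=8; 8÷8/64÷8 = 1/8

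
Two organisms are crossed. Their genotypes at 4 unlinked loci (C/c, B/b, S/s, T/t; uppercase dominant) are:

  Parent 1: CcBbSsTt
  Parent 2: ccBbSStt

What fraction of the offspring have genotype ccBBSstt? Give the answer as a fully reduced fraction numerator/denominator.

P(ccBBSstt) = 1/32

CcBbSsTt gametes: CBST×1, CBSt×1, CBsT×1, CBst×1, CbST×1, CbSt×1, CbsT×1, Cbst×1, cBST×1, cBSt×1, cBsT×1, cBst×1, cbST×1, cbSt×1, cbsT×1, cbst×1
ccBbSStt gametes: cBSt×8, cbSt×8
CcBbSsTt×ccBbSStt grid (16·16=256): CcBBSSTt=8 CcBBSStt=8 CcBBSsTt=8 CcBBSstt=8 CcBbSSTt=16 CcBbSStt=16 CcBbSsTt=16 CcBbSstt=16 CcbbSSTt=8 CcbbSStt=8 CcbbSsTt=8 CcbbSstt=8 ccBBSSTt=8 ccBBSStt=8 ccBBSsTt=8 ccBBSstt=8 ccBbSSTt=16 ccBbSStt=16 ccBbSsTt=16 ccBbSstt=16 ccbbSSTt=8 ccbbSStt=8 ccbbSsTt=8 ccbbSstt=8
ccBBSstt hits 8/256; gcd=8; 8÷8/256÷8 = 1/32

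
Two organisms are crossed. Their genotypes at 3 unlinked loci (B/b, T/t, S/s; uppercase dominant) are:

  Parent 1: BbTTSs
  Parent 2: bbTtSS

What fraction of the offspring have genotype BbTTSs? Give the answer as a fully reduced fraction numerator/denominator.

P(BbTTSs) = 1/8

BbTTSs gametes: BTS×2, BTs×2, bTS×2, bTs×2
bbTtSS gametes: bTS×4, btS×4
BbTTSs×bbTtSS grid (8·8=64): BbTTSS=8 BbTTSs=8 BbTtSS=8 BbTtSs=8 bbTTSS=8 bbTTSs=8 bbTtSS=8 bbTtSs=8
BbTTSs hits 8/64; gcd=8; 8÷8/64÷8 = 1/8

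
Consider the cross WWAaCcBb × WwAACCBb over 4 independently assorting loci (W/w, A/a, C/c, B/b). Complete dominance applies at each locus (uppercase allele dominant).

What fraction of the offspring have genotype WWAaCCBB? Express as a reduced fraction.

P(WWAaCCBB) = 1/32

WWAaCcBb gametes: WACB×2, WACb×2, WAcB×2, WAcb×2, WaCB×2, WaCb×2, WacB×2, Wacb×2
WwAACCBb gametes: WACB×4, WACb×4, wACB×4, wACb×4
WWAaCcBb×WwAACCBb grid (16·16=256): WWAACCBB=8 WWAACCBb=16 WWAACCbb=8 WWAACcBB=8 WWAACcBb=16 WWAACcbb=8 WWAaCCBB=8 WWAaCCBb=16 WWAaCCbb=8 WWAaCcBB=8 WWAaCcBb=16 WWAaCcbb=8 WwAACCBB=8 WwAACCBb=16 WwAACCbb=8 WwAACcBB=8 WwAACcBb=16 WwAACcbb=8 WwAaCCBB=8 WwAaCCBb=16 WwAaCCbb=8 WwAaCcBB=8 WwAaCcBb=16 WwAaCcbb=8
WWAaCCBB hits 8/256; gcd=8; 8÷8/256÷8 = 1/32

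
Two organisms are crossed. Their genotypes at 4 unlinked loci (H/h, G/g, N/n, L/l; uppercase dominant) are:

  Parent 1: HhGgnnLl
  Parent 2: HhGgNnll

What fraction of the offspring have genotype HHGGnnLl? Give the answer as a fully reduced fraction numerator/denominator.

P(HHGGnnLl) = 1/64

HhGgnnLl gametes: HGnL×2, HGnl×2, HgnL×2, Hgnl×2, hGnL×2, hGnl×2, hgnL×2, hgnl×2
HhGgNnll gametes: HGNl×2, HGnl×2, HgNl×2, Hgnl×2, hGNl×2, hGnl×2, hgNl×2, hgnl×2
HhGgnnLl×HhGgNnll grid (16·16=256): HHGGNnLl=4 HHGGNnll=4 HHGGnnLl=4 HHGGnnll=4 HHGgNnLl=8 HHGgNnll=8 HHGgnnLl=8 HHGgnnll=8 HHggNnLl=4 HHggNnll=4 HHggnnLl=4 HHggnnll=4 HhGGNnLl=8 HhGGNnll=8 HhGGnnLl=8 HhGGnnll=8 HhGgNnLl=16 HhGgNnll=16 HhGgnnLl=16 HhGgnnll=16 HhggNnLl=8 HhggNnll=8 HhggnnLl=8 Hhggnnll=8 hhGGNnLl=4 hhGGNnll=4 hhGGnnLl=4 hhGGnnll=4 hhGgNnLl=8 hhGgNnll=8 hhGgnnLl=8 hhGgnnll=8 hhggNnLl=4 hhggNnll=4 hhggnnLl=4 hhggnnll=4
HHGGnnLl hits 4/256; gcd=4; 4÷4/256÷4 = 1/64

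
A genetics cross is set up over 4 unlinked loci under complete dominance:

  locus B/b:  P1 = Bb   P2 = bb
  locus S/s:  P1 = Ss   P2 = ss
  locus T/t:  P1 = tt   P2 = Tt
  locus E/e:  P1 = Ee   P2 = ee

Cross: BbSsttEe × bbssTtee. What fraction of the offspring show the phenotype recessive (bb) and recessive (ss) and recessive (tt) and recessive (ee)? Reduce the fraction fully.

P(bb ss tt ee) = 1/16

BbSsttEe gametes: BStE×2, BSte×2, BstE×2, Bste×2, bStE×2, bSte×2, bstE×2, bste×2
bbssTtee gametes: bsTe×8, bste×8
BbSsttEe×bbssTtee grid (16·16=256): BbSsTtEe=16 BbSsTtee=16 BbSsttEe=16 BbSsttee=16 BbssTtEe=16 BbssTtee=16 BbssttEe=16 Bbssttee=16 bbSsTtEe=16 bbSsTtee=16 bbSsttEe=16 bbSsttee=16 bbssTtEe=16 bbssTtee=16 bbssttEe=16 bbssttee=16
bb ss tt ee hits 16/256; gcd=16; 16÷16/256÷16 = 1/16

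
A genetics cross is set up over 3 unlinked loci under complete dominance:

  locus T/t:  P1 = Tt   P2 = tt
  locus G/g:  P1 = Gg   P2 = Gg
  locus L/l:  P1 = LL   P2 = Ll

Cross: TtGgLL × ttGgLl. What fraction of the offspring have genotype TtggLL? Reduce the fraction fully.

TtGgLL gametes: TGL×2, TgL×2, tGL×2, tgL×2
ttGgLl gametes: tGL×2, tGl×2, tgL×2, tgl×2
TtGgLL×ttGgLl grid (8·8=64): TtGGLL=4 TtGGLl=4 TtGgLL=8 TtGgLl=8 TtggLL=4 TtggLl=4 ttGGLL=4 ttGGLl=4 ttGgLL=8 ttGgLl=8 ttggLL=4 ttggLl=4
TtggLL hits 4/64; gcd=4; 4÷4/64÷4 = 1/16

P(TtggLL) = 1/16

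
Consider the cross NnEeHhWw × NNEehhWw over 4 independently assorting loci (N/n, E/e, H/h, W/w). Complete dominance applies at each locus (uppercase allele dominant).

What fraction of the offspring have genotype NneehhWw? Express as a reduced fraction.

NnEeHhWw gametes: NEHW×1, NEHw×1, NEhW×1, NEhw×1, NeHW×1, NeHw×1, NehW×1, Nehw×1, nEHW×1, nEHw×1, nEhW×1, nEhw×1, neHW×1, neHw×1, nehW×1, nehw×1
NNEehhWw gametes: NEhW×4, NEhw×4, NehW×4, Nehw×4
NnEeHhWw×NNEehhWw grid (16·16=256): NNEEHhWW=4 NNEEHhWw=8 NNEEHhww=4 NNEEhhWW=4 NNEEhhWw=8 NNEEhhww=4 NNEeHhWW=8 NNEeHhWw=16 NNEeHhww=8 NNEehhWW=8 NNEehhWw=16 NNEehhww=8 NNeeHhWW=4 NNeeHhWw=8 NNeeHhww=4 NNeehhWW=4 NNeehhWw=8 NNeehhww=4 NnEEHhWW=4 NnEEHhWw=8 NnEEHhww=4 NnEEhhWW=4 NnEEhhWw=8 NnEEhhww=4 NnEeHhWW=8 NnEeHhWw=16 NnEeHhww=8 NnEehhWW=8 NnEehhWw=16 NnEehhww=8 NneeHhWW=4 NneeHhWw=8 NneeHhww=4 NneehhWW=4 NneehhWw=8 Nneehhww=4
NneehhWw hits 8/256; gcd=8; 8÷8/256÷8 = 1/32

P(NneehhWw) = 1/32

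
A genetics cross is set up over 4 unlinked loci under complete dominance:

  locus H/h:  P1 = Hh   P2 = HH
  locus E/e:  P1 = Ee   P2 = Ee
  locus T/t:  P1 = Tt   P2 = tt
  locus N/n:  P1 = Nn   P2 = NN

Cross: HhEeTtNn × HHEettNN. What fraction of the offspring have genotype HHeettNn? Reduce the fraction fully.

HhEeTtNn gametes: HETN×1, HETn×1, HEtN×1, HEtn×1, HeTN×1, HeTn×1, HetN×1, Hetn×1, hETN×1, hETn×1, hEtN×1, hEtn×1, heTN×1, heTn×1, hetN×1, hetn×1
HHEettNN gametes: HEtN×8, HetN×8
HhEeTtNn×HHEettNN grid (16·16=256): HHEETtNN=8 HHEETtNn=8 HHEEttNN=8 HHEEttNn=8 HHEeTtNN=16 HHEeTtNn=16 HHEettNN=16 HHEettNn=16 HHeeTtNN=8 HHeeTtNn=8 HHeettNN=8 HHeettNn=8 HhEETtNN=8 HhEETtNn=8 HhEEttNN=8 HhEEttNn=8 HhEeTtNN=16 HhEeTtNn=16 HhEettNN=16 HhEettNn=16 HheeTtNN=8 HheeTtNn=8 HheettNN=8 HheettNn=8
HHeettNn hits 8/256; gcd=8; 8÷8/256÷8 = 1/32

P(HHeettNn) = 1/32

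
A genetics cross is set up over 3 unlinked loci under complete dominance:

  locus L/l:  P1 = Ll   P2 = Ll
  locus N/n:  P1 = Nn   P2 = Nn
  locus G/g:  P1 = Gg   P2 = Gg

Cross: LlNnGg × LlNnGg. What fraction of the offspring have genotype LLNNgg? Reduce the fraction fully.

P(LLNNgg) = 1/64

LlNnGg gametes: LNG×1, LNg×1, LnG×1, Lng×1, lNG×1, lNg×1, lnG×1, lng×1
LlNnGg gametes: LNG×1, LNg×1, LnG×1, Lng×1, lNG×1, lNg×1, lnG×1, lng×1
LlNnGg×LlNnGg grid (8·8=64): LLNNGG=1 LLNNGg=2 LLNNgg=1 LLNnGG=2 LLNnGg=4 LLNngg=2 LLnnGG=1 LLnnGg=2 LLnngg=1 LlNNGG=2 LlNNGg=4 LlNNgg=2 LlNnGG=4 LlNnGg=8 LlNngg=4 LlnnGG=2 LlnnGg=4 Llnngg=2 llNNGG=1 llNNGg=2 llNNgg=1 llNnGG=2 llNnGg=4 llNngg=2 llnnGG=1 llnnGg=2 llnngg=1
LLNNgg hits 1/64; gcd=1; 1÷1/64÷1 = 1/64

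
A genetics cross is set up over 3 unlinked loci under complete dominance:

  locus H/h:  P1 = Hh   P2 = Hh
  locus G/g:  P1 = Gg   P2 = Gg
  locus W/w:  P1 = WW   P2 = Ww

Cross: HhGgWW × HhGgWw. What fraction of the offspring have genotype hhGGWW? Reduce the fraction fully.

P(hhGGWW) = 1/32

HhGgWW gametes: HGW×2, HgW×2, hGW×2, hgW×2
HhGgWw gametes: HGW×1, HGw×1, HgW×1, Hgw×1, hGW×1, hGw×1, hgW×1, hgw×1
HhGgWW×HhGgWw grid (8·8=64): HHGGWW=2 HHGGWw=2 HHGgWW=4 HHGgWw=4 HHggWW=2 HHggWw=2 HhGGWW=4 HhGGWw=4 HhGgWW=8 HhGgWw=8 HhggWW=4 HhggWw=4 hhGGWW=2 hhGGWw=2 hhGgWW=4 hhGgWw=4 hhggWW=2 hhggWw=2
hhGGWW hits 2/64; gcd=2; 2÷2/64÷2 = 1/32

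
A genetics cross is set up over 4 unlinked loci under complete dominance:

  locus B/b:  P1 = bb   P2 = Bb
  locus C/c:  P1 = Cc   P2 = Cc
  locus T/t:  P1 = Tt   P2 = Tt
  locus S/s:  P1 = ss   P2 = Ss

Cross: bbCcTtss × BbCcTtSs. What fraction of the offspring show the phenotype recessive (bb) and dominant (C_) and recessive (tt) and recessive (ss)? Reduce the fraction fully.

bbCcTtss gametes: bCTs×4, bCts×4, bcTs×4, bcts×4
BbCcTtSs gametes: BCTS×1, BCTs×1, BCtS×1, BCts×1, BcTS×1, BcTs×1, BctS×1, Bcts×1, bCTS×1, bCTs×1, bCtS×1, bCts×1, bcTS×1, bcTs×1, bctS×1, bcts×1
bbCcTtss×BbCcTtSs grid (16·16=256): BbCCTTSs=4 BbCCTTss=4 BbCCTtSs=8 BbCCTtss=8 BbCCttSs=4 BbCCttss=4 BbCcTTSs=8 BbCcTTss=8 BbCcTtSs=16 BbCcTtss=16 BbCcttSs=8 BbCcttss=8 BbccTTSs=4 BbccTTss=4 BbccTtSs=8 BbccTtss=8 BbccttSs=4 Bbccttss=4 bbCCTTSs=4 bbCCTTss=4 bbCCTtSs=8 bbCCTtss=8 bbCCttSs=4 bbCCttss=4 bbCcTTSs=8 bbCcTTss=8 bbCcTtSs=16 bbCcTtss=16 bbCcttSs=8 bbCcttss=8 bbccTTSs=4 bbccTTss=4 bbccTtSs=8 bbccTtss=8 bbccttSs=4 bbccttss=4
bb C_ tt ss hits 12/256; gcd=4; 12÷4/256÷4 = 3/64

P(bb C_ tt ss) = 3/64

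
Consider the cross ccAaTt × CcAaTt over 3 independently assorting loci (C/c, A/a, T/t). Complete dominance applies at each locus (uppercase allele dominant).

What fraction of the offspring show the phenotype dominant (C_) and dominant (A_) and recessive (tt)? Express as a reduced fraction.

P(C_ A_ tt) = 3/32

ccAaTt gametes: cAT×2, cAt×2, caT×2, cat×2
CcAaTt gametes: CAT×1, CAt×1, CaT×1, Cat×1, cAT×1, cAt×1, caT×1, cat×1
ccAaTt×CcAaTt grid (8·8=64): CcAATT=2 CcAATt=4 CcAAtt=2 CcAaTT=4 CcAaTt=8 CcAatt=4 CcaaTT=2 CcaaTt=4 Ccaatt=2 ccAATT=2 ccAATt=4 ccAAtt=2 ccAaTT=4 ccAaTt=8 ccAatt=4 ccaaTT=2 ccaaTt=4 ccaatt=2
C_ A_ tt hits 6/64; gcd=2; 6÷2/64÷2 = 3/32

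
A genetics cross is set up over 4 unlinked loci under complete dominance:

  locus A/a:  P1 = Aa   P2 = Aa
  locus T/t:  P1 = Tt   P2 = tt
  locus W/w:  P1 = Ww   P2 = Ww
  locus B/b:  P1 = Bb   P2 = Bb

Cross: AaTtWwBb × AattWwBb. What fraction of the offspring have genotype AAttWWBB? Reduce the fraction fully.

AaTtWwBb gametes: ATWB×1, ATWb×1, ATwB×1, ATwb×1, AtWB×1, AtWb×1, AtwB×1, Atwb×1, aTWB×1, aTWb×1, aTwB×1, aTwb×1, atWB×1, atWb×1, atwB×1, atwb×1
AattWwBb gametes: AtWB×2, AtWb×2, AtwB×2, Atwb×2, atWB×2, atWb×2, atwB×2, atwb×2
AaTtWwBb×AattWwBb grid (16·16=256): AATtWWBB=2 AATtWWBb=4 AATtWWbb=2 AATtWwBB=4 AATtWwBb=8 AATtWwbb=4 AATtwwBB=2 AATtwwBb=4 AATtwwbb=2 AAttWWBB=2 AAttWWBb=4 AAttWWbb=2 AAttWwBB=4 AAttWwBb=8 AAttWwbb=4 AAttwwBB=2 AAttwwBb=4 AAttwwbb=2 AaTtWWBB=4 AaTtWWBb=8 AaTtWWbb=4 AaTtWwBB=8 AaTtWwBb=16 AaTtWwbb=8 AaTtwwBB=4 AaTtwwBb=8 AaTtwwbb=4 AattWWBB=4 AattWWBb=8 AattWWbb=4 AattWwBB=8 AattWwBb=16 AattWwbb=8 AattwwBB=4 AattwwBb=8 Aattwwbb=4 aaTtWWBB=2 aaTtWWBb=4 aaTtWWbb=2 aaTtWwBB=4 aaTtWwBb=8 aaTtWwbb=4 aaTtwwBB=2 aaTtwwBb=4 aaTtwwbb=2 aattWWBB=2 aattWWBb=4 aattWWbb=2 aattWwBB=4 aattWwBb=8 aattWwbb=4 aattwwBB=2 aattwwBb=4 aattwwbb=2
AAttWWBB hits 2/256; gcd=2; 2÷2/256÷2 = 1/128

P(AAttWWBB) = 1/128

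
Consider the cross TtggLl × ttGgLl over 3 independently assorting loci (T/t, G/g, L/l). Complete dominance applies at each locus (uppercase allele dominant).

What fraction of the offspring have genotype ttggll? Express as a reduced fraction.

TtggLl gametes: TgL×2, Tgl×2, tgL×2, tgl×2
ttGgLl gametes: tGL×2, tGl×2, tgL×2, tgl×2
TtggLl×ttGgLl grid (8·8=64): TtGgLL=4 TtGgLl=8 TtGgll=4 TtggLL=4 TtggLl=8 Ttggll=4 ttGgLL=4 ttGgLl=8 ttGgll=4 ttggLL=4 ttggLl=8 ttggll=4
ttggll hits 4/64; gcd=4; 4÷4/64÷4 = 1/16

P(ttggll) = 1/16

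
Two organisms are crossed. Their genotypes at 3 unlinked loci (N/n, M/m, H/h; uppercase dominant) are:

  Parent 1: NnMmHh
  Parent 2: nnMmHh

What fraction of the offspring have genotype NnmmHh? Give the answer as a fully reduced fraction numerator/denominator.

P(NnmmHh) = 1/16

NnMmHh gametes: NMH×1, NMh×1, NmH×1, Nmh×1, nMH×1, nMh×1, nmH×1, nmh×1
nnMmHh gametes: nMH×2, nMh×2, nmH×2, nmh×2
NnMmHh×nnMmHh grid (8·8=64): NnMMHH=2 NnMMHh=4 NnMMhh=2 NnMmHH=4 NnMmHh=8 NnMmhh=4 NnmmHH=2 NnmmHh=4 Nnmmhh=2 nnMMHH=2 nnMMHh=4 nnMMhh=2 nnMmHH=4 nnMmHh=8 nnMmhh=4 nnmmHH=2 nnmmHh=4 nnmmhh=2
NnmmHh hits 4/64; gcd=4; 4÷4/64÷4 = 1/16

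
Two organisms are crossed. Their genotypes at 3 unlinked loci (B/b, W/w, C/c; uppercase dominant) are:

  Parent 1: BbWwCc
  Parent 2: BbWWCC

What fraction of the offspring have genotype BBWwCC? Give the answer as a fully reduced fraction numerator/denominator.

BbWwCc gametes: BWC×1, BWc×1, BwC×1, Bwc×1, bWC×1, bWc×1, bwC×1, bwc×1
BbWWCC gametes: BWC×4, bWC×4
BbWwCc×BbWWCC grid (8·8=64): BBWWCC=4 BBWWCc=4 BBWwCC=4 BBWwCc=4 BbWWCC=8 BbWWCc=8 BbWwCC=8 BbWwCc=8 bbWWCC=4 bbWWCc=4 bbWwCC=4 bbWwCc=4
BBWwCC hits 4/64; gcd=4; 4÷4/64÷4 = 1/16

P(BBWwCC) = 1/16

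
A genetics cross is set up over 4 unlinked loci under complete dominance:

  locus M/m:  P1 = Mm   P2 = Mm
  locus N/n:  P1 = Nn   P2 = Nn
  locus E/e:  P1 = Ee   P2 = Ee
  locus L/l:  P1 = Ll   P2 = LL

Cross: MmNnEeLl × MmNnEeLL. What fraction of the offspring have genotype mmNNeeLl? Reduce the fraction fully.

P(mmNNeeLl) = 1/128

MmNnEeLl gametes: MNEL×1, MNEl×1, MNeL×1, MNel×1, MnEL×1, MnEl×1, MneL×1, Mnel×1, mNEL×1, mNEl×1, mNeL×1, mNel×1, mnEL×1, mnEl×1, mneL×1, mnel×1
MmNnEeLL gametes: MNEL×2, MNeL×2, MnEL×2, MneL×2, mNEL×2, mNeL×2, mnEL×2, mneL×2
MmNnEeLl×MmNnEeLL grid (16·16=256): MMNNEELL=2 MMNNEELl=2 MMNNEeLL=4 MMNNEeLl=4 MMNNeeLL=2 MMNNeeLl=2 MMNnEELL=4 MMNnEELl=4 MMNnEeLL=8 MMNnEeLl=8 MMNneeLL=4 MMNneeLl=4 MMnnEELL=2 MMnnEELl=2 MMnnEeLL=4 MMnnEeLl=4 MMnneeLL=2 MMnneeLl=2 MmNNEELL=4 MmNNEELl=4 MmNNEeLL=8 MmNNEeLl=8 MmNNeeLL=4 MmNNeeLl=4 MmNnEELL=8 MmNnEELl=8 MmNnEeLL=16 MmNnEeLl=16 MmNneeLL=8 MmNneeLl=8 MmnnEELL=4 MmnnEELl=4 MmnnEeLL=8 MmnnEeLl=8 MmnneeLL=4 MmnneeLl=4 mmNNEELL=2 mmNNEELl=2 mmNNEeLL=4 mmNNEeLl=4 mmNNeeLL=2 mmNNeeLl=2 mmNnEELL=4 mmNnEELl=4 mmNnEeLL=8 mmNnEeLl=8 mmNneeLL=4 mmNneeLl=4 mmnnEELL=2 mmnnEELl=2 mmnnEeLL=4 mmnnEeLl=4 mmnneeLL=2 mmnneeLl=2
mmNNeeLl hits 2/256; gcd=2; 2÷2/256÷2 = 1/128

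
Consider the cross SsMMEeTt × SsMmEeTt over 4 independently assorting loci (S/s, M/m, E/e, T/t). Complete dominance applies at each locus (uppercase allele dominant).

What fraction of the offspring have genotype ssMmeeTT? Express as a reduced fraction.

P(ssMmeeTT) = 1/128

SsMMEeTt gametes: SMET×2, SMEt×2, SMeT×2, SMet×2, sMET×2, sMEt×2, sMeT×2, sMet×2
SsMmEeTt gametes: SMET×1, SMEt×1, SMeT×1, SMet×1, SmET×1, SmEt×1, SmeT×1, Smet×1, sMET×1, sMEt×1, sMeT×1, sMet×1, smET×1, smEt×1, smeT×1, smet×1
SsMMEeTt×SsMmEeTt grid (16·16=256): SSMMEETT=2 SSMMEETt=4 SSMMEEtt=2 SSMMEeTT=4 SSMMEeTt=8 SSMMEett=4 SSMMeeTT=2 SSMMeeTt=4 SSMMeett=2 SSMmEETT=2 SSMmEETt=4 SSMmEEtt=2 SSMmEeTT=4 SSMmEeTt=8 SSMmEett=4 SSMmeeTT=2 SSMmeeTt=4 SSMmeett=2 SsMMEETT=4 SsMMEETt=8 SsMMEEtt=4 SsMMEeTT=8 SsMMEeTt=16 SsMMEett=8 SsMMeeTT=4 SsMMeeTt=8 SsMMeett=4 SsMmEETT=4 SsMmEETt=8 SsMmEEtt=4 SsMmEeTT=8 SsMmEeTt=16 SsMmEett=8 SsMmeeTT=4 SsMmeeTt=8 SsMmeett=4 ssMMEETT=2 ssMMEETt=4 ssMMEEtt=2 ssMMEeTT=4 ssMMEeTt=8 ssMMEett=4 ssMMeeTT=2 ssMMeeTt=4 ssMMeett=2 ssMmEETT=2 ssMmEETt=4 ssMmEEtt=2 ssMmEeTT=4 ssMmEeTt=8 ssMmEett=4 ssMmeeTT=2 ssMmeeTt=4 ssMmeett=2
ssMmeeTT hits 2/256; gcd=2; 2÷2/256÷2 = 1/128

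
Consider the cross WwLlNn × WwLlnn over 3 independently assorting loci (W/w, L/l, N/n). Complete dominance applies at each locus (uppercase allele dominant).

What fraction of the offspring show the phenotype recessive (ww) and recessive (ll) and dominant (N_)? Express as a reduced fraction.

P(ww ll N_) = 1/32

WwLlNn gametes: WLN×1, WLn×1, WlN×1, Wln×1, wLN×1, wLn×1, wlN×1, wln×1
WwLlnn gametes: WLn×2, Wln×2, wLn×2, wln×2
WwLlNn×WwLlnn grid (8·8=64): WWLLNn=2 WWLLnn=2 WWLlNn=4 WWLlnn=4 WWllNn=2 WWllnn=2 WwLLNn=4 WwLLnn=4 WwLlNn=8 WwLlnn=8 WwllNn=4 Wwllnn=4 wwLLNn=2 wwLLnn=2 wwLlNn=4 wwLlnn=4 wwllNn=2 wwllnn=2
ww ll N_ hits 2/64; gcd=2; 2÷2/64÷2 = 1/32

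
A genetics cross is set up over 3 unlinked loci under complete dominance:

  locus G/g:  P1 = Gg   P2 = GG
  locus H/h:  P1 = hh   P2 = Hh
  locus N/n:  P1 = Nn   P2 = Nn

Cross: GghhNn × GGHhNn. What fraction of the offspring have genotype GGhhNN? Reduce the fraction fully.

P(GGhhNN) = 1/16

GghhNn gametes: GhN×2, Ghn×2, ghN×2, ghn×2
GGHhNn gametes: GHN×2, GHn×2, GhN×2, Ghn×2
GghhNn×GGHhNn grid (8·8=64): GGHhNN=4 GGHhNn=8 GGHhnn=4 GGhhNN=4 GGhhNn=8 GGhhnn=4 GgHhNN=4 GgHhNn=8 GgHhnn=4 GghhNN=4 GghhNn=8 Gghhnn=4
GGhhNN hits 4/64; gcd=4; 4÷4/64÷4 = 1/16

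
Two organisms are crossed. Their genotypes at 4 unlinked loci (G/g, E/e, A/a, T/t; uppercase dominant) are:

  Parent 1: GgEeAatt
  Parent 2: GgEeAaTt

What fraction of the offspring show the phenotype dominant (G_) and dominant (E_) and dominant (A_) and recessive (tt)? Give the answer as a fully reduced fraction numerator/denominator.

GgEeAatt gametes: GEAt×2, GEat×2, GeAt×2, Geat×2, gEAt×2, gEat×2, geAt×2, geat×2
GgEeAaTt gametes: GEAT×1, GEAt×1, GEaT×1, GEat×1, GeAT×1, GeAt×1, GeaT×1, Geat×1, gEAT×1, gEAt×1, gEaT×1, gEat×1, geAT×1, geAt×1, geaT×1, geat×1
GgEeAatt×GgEeAaTt grid (16·16=256): GGEEAATt=2 GGEEAAtt=2 GGEEAaTt=4 GGEEAatt=4 GGEEaaTt=2 GGEEaatt=2 GGEeAATt=4 GGEeAAtt=4 GGEeAaTt=8 GGEeAatt=8 GGEeaaTt=4 GGEeaatt=4 GGeeAATt=2 GGeeAAtt=2 GGeeAaTt=4 GGeeAatt=4 GGeeaaTt=2 GGeeaatt=2 GgEEAATt=4 GgEEAAtt=4 GgEEAaTt=8 GgEEAatt=8 GgEEaaTt=4 GgEEaatt=4 GgEeAATt=8 GgEeAAtt=8 GgEeAaTt=16 GgEeAatt=16 GgEeaaTt=8 GgEeaatt=8 GgeeAATt=4 GgeeAAtt=4 GgeeAaTt=8 GgeeAatt=8 GgeeaaTt=4 Ggeeaatt=4 ggEEAATt=2 ggEEAAtt=2 ggEEAaTt=4 ggEEAatt=4 ggEEaaTt=2 ggEEaatt=2 ggEeAATt=4 ggEeAAtt=4 ggEeAaTt=8 ggEeAatt=8 ggEeaaTt=4 ggEeaatt=4 ggeeAATt=2 ggeeAAtt=2 ggeeAaTt=4 ggeeAatt=4 ggeeaaTt=2 ggeeaatt=2
G_ E_ A_ tt hits 54/256; gcd=2; 54÷2/256÷2 = 27/128

P(G_ E_ A_ tt) = 27/128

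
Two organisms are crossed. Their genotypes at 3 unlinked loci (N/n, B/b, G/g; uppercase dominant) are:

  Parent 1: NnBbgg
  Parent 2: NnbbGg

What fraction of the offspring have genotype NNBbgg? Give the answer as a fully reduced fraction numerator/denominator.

P(NNBbgg) = 1/16

NnBbgg gametes: NBg×2, Nbg×2, nBg×2, nbg×2
NnbbGg gametes: NbG×2, Nbg×2, nbG×2, nbg×2
NnBbgg×NnbbGg grid (8·8=64): NNBbGg=4 NNBbgg=4 NNbbGg=4 NNbbgg=4 NnBbGg=8 NnBbgg=8 NnbbGg=8 Nnbbgg=8 nnBbGg=4 nnBbgg=4 nnbbGg=4 nnbbgg=4
NNBbgg hits 4/64; gcd=4; 4÷4/64÷4 = 1/16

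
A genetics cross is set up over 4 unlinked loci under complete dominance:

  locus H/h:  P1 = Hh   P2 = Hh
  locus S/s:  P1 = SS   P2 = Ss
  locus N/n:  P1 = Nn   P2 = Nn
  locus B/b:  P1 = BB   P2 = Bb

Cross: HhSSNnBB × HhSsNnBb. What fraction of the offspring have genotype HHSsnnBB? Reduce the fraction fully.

HhSSNnBB gametes: HSNB×4, HSnB×4, hSNB×4, hSnB×4
HhSsNnBb gametes: HSNB×1, HSNb×1, HSnB×1, HSnb×1, HsNB×1, HsNb×1, HsnB×1, Hsnb×1, hSNB×1, hSNb×1, hSnB×1, hSnb×1, hsNB×1, hsNb×1, hsnB×1, hsnb×1
HhSSNnBB×HhSsNnBb grid (16·16=256): HHSSNNBB=4 HHSSNNBb=4 HHSSNnBB=8 HHSSNnBb=8 HHSSnnBB=4 HHSSnnBb=4 HHSsNNBB=4 HHSsNNBb=4 HHSsNnBB=8 HHSsNnBb=8 HHSsnnBB=4 HHSsnnBb=4 HhSSNNBB=8 HhSSNNBb=8 HhSSNnBB=16 HhSSNnBb=16 HhSSnnBB=8 HhSSnnBb=8 HhSsNNBB=8 HhSsNNBb=8 HhSsNnBB=16 HhSsNnBb=16 HhSsnnBB=8 HhSsnnBb=8 hhSSNNBB=4 hhSSNNBb=4 hhSSNnBB=8 hhSSNnBb=8 hhSSnnBB=4 hhSSnnBb=4 hhSsNNBB=4 hhSsNNBb=4 hhSsNnBB=8 hhSsNnBb=8 hhSsnnBB=4 hhSsnnBb=4
HHSsnnBB hits 4/256; gcd=4; 4÷4/256÷4 = 1/64

P(HHSsnnBB) = 1/64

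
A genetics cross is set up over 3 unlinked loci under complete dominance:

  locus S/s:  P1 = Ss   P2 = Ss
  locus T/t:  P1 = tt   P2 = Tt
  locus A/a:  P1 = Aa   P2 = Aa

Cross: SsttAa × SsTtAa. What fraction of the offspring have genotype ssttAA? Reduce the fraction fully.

SsttAa gametes: StA×2, Sta×2, stA×2, sta×2
SsTtAa gametes: STA×1, STa×1, StA×1, Sta×1, sTA×1, sTa×1, stA×1, sta×1
SsttAa×SsTtAa grid (8·8=64): SSTtAA=2 SSTtAa=4 SSTtaa=2 SSttAA=2 SSttAa=4 SSttaa=2 SsTtAA=4 SsTtAa=8 SsTtaa=4 SsttAA=4 SsttAa=8 Ssttaa=4 ssTtAA=2 ssTtAa=4 ssTtaa=2 ssttAA=2 ssttAa=4 ssttaa=2
ssttAA hits 2/64; gcd=2; 2÷2/64÷2 = 1/32

P(ssttAA) = 1/32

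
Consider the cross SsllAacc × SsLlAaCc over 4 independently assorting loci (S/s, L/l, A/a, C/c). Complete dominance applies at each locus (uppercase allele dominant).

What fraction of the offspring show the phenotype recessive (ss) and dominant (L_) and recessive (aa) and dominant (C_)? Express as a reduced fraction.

P(ss L_ aa C_) = 1/64

SsllAacc gametes: SlAc×4, Slac×4, slAc×4, slac×4
SsLlAaCc gametes: SLAC×1, SLAc×1, SLaC×1, SLac×1, SlAC×1, SlAc×1, SlaC×1, Slac×1, sLAC×1, sLAc×1, sLaC×1, sLac×1, slAC×1, slAc×1, slaC×1, slac×1
SsllAacc×SsLlAaCc grid (16·16=256): SSLlAACc=4 SSLlAAcc=4 SSLlAaCc=8 SSLlAacc=8 SSLlaaCc=4 SSLlaacc=4 SSllAACc=4 SSllAAcc=4 SSllAaCc=8 SSllAacc=8 SSllaaCc=4 SSllaacc=4 SsLlAACc=8 SsLlAAcc=8 SsLlAaCc=16 SsLlAacc=16 SsLlaaCc=8 SsLlaacc=8 SsllAACc=8 SsllAAcc=8 SsllAaCc=16 SsllAacc=16 SsllaaCc=8 Ssllaacc=8 ssLlAACc=4 ssLlAAcc=4 ssLlAaCc=8 ssLlAacc=8 ssLlaaCc=4 ssLlaacc=4 ssllAACc=4 ssllAAcc=4 ssllAaCc=8 ssllAacc=8 ssllaaCc=4 ssllaacc=4
ss L_ aa C_ hits 4/256; gcd=4; 4÷4/256÷4 = 1/64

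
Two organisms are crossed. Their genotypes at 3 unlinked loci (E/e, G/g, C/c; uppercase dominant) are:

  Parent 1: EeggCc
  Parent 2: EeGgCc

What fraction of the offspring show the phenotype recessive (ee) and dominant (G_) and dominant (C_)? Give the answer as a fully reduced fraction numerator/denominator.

EeggCc gametes: EgC×2, Egc×2, egC×2, egc×2
EeGgCc gametes: EGC×1, EGc×1, EgC×1, Egc×1, eGC×1, eGc×1, egC×1, egc×1
EeggCc×EeGgCc grid (8·8=64): EEGgCC=2 EEGgCc=4 EEGgcc=2 EEggCC=2 EEggCc=4 EEggcc=2 EeGgCC=4 EeGgCc=8 EeGgcc=4 EeggCC=4 EeggCc=8 Eeggcc=4 eeGgCC=2 eeGgCc=4 eeGgcc=2 eeggCC=2 eeggCc=4 eeggcc=2
ee G_ C_ hits 6/64; gcd=2; 6÷2/64÷2 = 3/32

P(ee G_ C_) = 3/32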